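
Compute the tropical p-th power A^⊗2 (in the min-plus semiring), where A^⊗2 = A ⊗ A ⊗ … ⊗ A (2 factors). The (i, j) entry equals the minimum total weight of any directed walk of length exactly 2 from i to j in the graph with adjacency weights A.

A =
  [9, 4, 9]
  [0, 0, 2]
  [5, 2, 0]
A^⊗2 =
  [4, 4, 6]
  [0, 0, 2]
  [2, 2, 0]

Each entry (A^⊗2)_ij equals the minimum over all length-2 walks i = v_0 → v_1 → … → v_2 = j of Σ_t A[v_t][v_{t+1}]. For example, for (i, j) = (0, 2) we minimise over 3 possible intermediate vertex sequences; the minimum is 6, attained along the walk 0 → 1 → 2.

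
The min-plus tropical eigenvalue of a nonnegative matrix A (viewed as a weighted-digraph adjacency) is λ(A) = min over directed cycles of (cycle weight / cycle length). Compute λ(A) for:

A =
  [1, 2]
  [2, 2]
λ(A) = 1

Enumerate directed cycles and compute their means (weight / length). Sample:
  cycle 0 → 0: weight = 1, length = 1, mean = 1/1 ≈ 1.000
  cycle 1 → 1: weight = 2, length = 1, mean = 2/1 ≈ 2.000
  cycle 0 → 1 → 0: weight = 4, length = 2, mean = 4/2 ≈ 2.000
  cycle 1 → 0 → 1: weight = 4, length = 2, mean = 4/2 ≈ 2.000
Minimum mean = 1.000, attained e.g. along the cycle 0 → 0 with weight 1 and length 1. So λ(A) = 1/1 = 1.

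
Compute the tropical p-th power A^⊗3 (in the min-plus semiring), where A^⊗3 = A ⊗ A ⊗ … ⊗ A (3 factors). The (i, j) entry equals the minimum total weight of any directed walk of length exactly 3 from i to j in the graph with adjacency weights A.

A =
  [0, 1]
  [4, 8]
A^⊗3 =
  [0, 1]
  [4, 5]

Each entry (A^⊗3)_ij equals the minimum over all length-3 walks i = v_0 → v_1 → … → v_3 = j of Σ_t A[v_t][v_{t+1}]. For example, for (i, j) = (0, 1) we minimise over 4 possible intermediate vertex sequences; the minimum is 1, attained along the walk 0 → 0 → 0 → 1.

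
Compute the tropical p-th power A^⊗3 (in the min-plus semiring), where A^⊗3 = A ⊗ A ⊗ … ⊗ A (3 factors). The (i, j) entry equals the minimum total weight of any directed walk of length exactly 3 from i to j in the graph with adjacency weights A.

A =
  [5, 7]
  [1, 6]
A^⊗3 =
  [13, 15]
  [9, 13]

Each entry (A^⊗3)_ij equals the minimum over all length-3 walks i = v_0 → v_1 → … → v_3 = j of Σ_t A[v_t][v_{t+1}]. For example, for (i, j) = (0, 1) we minimise over 4 possible intermediate vertex sequences; the minimum is 15, attained along the walk 0 → 1 → 0 → 1.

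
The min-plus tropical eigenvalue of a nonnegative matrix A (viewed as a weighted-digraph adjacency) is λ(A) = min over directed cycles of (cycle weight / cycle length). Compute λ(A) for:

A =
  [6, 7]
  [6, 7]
λ(A) = 6

Enumerate directed cycles and compute their means (weight / length). Sample:
  cycle 0 → 0: weight = 6, length = 1, mean = 6/1 ≈ 6.000
  cycle 1 → 1: weight = 7, length = 1, mean = 7/1 ≈ 7.000
  cycle 0 → 1 → 0: weight = 13, length = 2, mean = 13/2 ≈ 6.500
  cycle 1 → 0 → 1: weight = 13, length = 2, mean = 13/2 ≈ 6.500
Minimum mean = 6.000, attained e.g. along the cycle 0 → 0 with weight 6 and length 1. So λ(A) = 6/1 = 6.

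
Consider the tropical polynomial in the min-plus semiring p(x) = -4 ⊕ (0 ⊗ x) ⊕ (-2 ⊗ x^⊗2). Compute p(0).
p(0) = -4

A tropical monomial a ⊗ x^⊗i evaluates to a + i · x. Evaluating each term at x = 0:
  Term 0 contributes -4 + 0 · 0 = -4
  Term 1 contributes 0 + 1 · 0 = 0
  Term 2 contributes -2 + 2 · 0 = -2
p(0) = ⊕ of these = min[-4, 0, -2] = -4.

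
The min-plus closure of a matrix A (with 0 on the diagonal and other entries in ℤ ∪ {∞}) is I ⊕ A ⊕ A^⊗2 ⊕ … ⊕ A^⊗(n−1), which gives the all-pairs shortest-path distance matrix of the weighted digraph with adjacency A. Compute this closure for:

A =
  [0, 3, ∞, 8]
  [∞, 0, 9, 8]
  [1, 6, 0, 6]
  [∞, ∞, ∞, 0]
Closure =
  [0, 3, 12, 8]
  [10, 0, 9, 8]
  [1, 4, 0, 6]
  [∞, ∞, ∞, 0]

This is the Floyd-Warshall all-pairs shortest-path computation. For each intermediate vertex k = 0, 1, …, 3, update dist[i][j] ← min(dist[i][j], dist[i][k] + dist[k][j]). The final matrix gives, for each (i, j), the minimum total weight of any directed path from i to j (possibly empty when i = j).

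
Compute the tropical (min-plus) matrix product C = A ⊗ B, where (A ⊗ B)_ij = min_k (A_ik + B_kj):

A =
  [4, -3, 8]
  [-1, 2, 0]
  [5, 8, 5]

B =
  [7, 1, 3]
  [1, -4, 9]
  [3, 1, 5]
A ⊗ B =
  [-2, -7, 6]
  [3, -2, 2]
  [8, 4, 8]

Apply the min-plus product entry-by-entry:
  C[0][0] = min over k of (A[0][0] + B[0][0] = 4 + 7 = 11, A[0][1] + B[1][0] = -3 + 1 = -2, A[0][2] + B[2][0] = 8 + 3 = 11) = -2 (attained at k = 1)
  C[0][1] = min over k of (A[0][0] + B[0][1] = 4 + 1 = 5, A[0][1] + B[1][1] = -3 + -4 = -7, A[0][2] + B[2][1] = 8 + 1 = 9) = -7 (attained at k = 1)
  C[0][2] = min over k of (A[0][0] + B[0][2] = 4 + 3 = 7, A[0][1] + B[1][2] = -3 + 9 = 6, A[0][2] + B[2][2] = 8 + 5 = 13) = 6 (attained at k = 1)
  C[1][0] = min over k of (A[1][0] + B[0][0] = -1 + 7 = 6, A[1][1] + B[1][0] = 2 + 1 = 3, A[1][2] + B[2][0] = 0 + 3 = 3) = 3 (attained at k = 1)
  C[1][1] = min over k of (A[1][0] + B[0][1] = -1 + 1 = 0, A[1][1] + B[1][1] = 2 + -4 = -2, A[1][2] + B[2][1] = 0 + 1 = 1) = -2 (attained at k = 1)
  C[1][2] = min over k of (A[1][0] + B[0][2] = -1 + 3 = 2, A[1][1] + B[1][2] = 2 + 9 = 11, A[1][2] + B[2][2] = 0 + 5 = 5) = 2 (attained at k = 0)
  C[2][0] = min over k of (A[2][0] + B[0][0] = 5 + 7 = 12, A[2][1] + B[1][0] = 8 + 1 = 9, A[2][2] + B[2][0] = 5 + 3 = 8) = 8 (attained at k = 2)
  C[2][1] = min over k of (A[2][0] + B[0][1] = 5 + 1 = 6, A[2][1] + B[1][1] = 8 + -4 = 4, A[2][2] + B[2][1] = 5 + 1 = 6) = 4 (attained at k = 1)
  C[2][2] = min over k of (A[2][0] + B[0][2] = 5 + 3 = 8, A[2][1] + B[1][2] = 8 + 9 = 17, A[2][2] + B[2][2] = 5 + 5 = 10) = 8 (attained at k = 0)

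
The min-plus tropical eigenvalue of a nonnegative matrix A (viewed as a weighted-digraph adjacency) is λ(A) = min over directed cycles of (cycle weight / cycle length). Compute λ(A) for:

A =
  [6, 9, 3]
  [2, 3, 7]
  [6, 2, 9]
λ(A) = 7/3

Enumerate directed cycles and compute their means (weight / length). Sample:
  cycle 0 → 0: weight = 6, length = 1, mean = 6/1 ≈ 6.000
  cycle 1 → 1: weight = 3, length = 1, mean = 3/1 ≈ 3.000
  cycle 2 → 2: weight = 9, length = 1, mean = 9/1 ≈ 9.000
  cycle 0 → 1 → 0: weight = 11, length = 2, mean = 11/2 ≈ 5.500
  cycle 0 → 2 → 0: weight = 9, length = 2, mean = 9/2 ≈ 4.500
  cycle 1 → 0 → 1: weight = 11, length = 2, mean = 11/2 ≈ 5.500
Minimum mean = 2.333, attained e.g. along the cycle 0 → 2 → 1 → 0 with weight 7 and length 3. So λ(A) = 7/3 = 7/3.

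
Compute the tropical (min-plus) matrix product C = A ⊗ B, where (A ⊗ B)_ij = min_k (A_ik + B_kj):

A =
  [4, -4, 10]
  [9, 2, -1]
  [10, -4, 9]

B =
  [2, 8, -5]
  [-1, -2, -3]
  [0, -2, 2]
A ⊗ B =
  [-5, -6, -7]
  [-1, -3, -1]
  [-5, -6, -7]

Apply the min-plus product entry-by-entry:
  C[0][0] = min over k of (A[0][0] + B[0][0] = 4 + 2 = 6, A[0][1] + B[1][0] = -4 + -1 = -5, A[0][2] + B[2][0] = 10 + 0 = 10) = -5 (attained at k = 1)
  C[0][1] = min over k of (A[0][0] + B[0][1] = 4 + 8 = 12, A[0][1] + B[1][1] = -4 + -2 = -6, A[0][2] + B[2][1] = 10 + -2 = 8) = -6 (attained at k = 1)
  C[0][2] = min over k of (A[0][0] + B[0][2] = 4 + -5 = -1, A[0][1] + B[1][2] = -4 + -3 = -7, A[0][2] + B[2][2] = 10 + 2 = 12) = -7 (attained at k = 1)
  C[1][0] = min over k of (A[1][0] + B[0][0] = 9 + 2 = 11, A[1][1] + B[1][0] = 2 + -1 = 1, A[1][2] + B[2][0] = -1 + 0 = -1) = -1 (attained at k = 2)
  C[1][1] = min over k of (A[1][0] + B[0][1] = 9 + 8 = 17, A[1][1] + B[1][1] = 2 + -2 = 0, A[1][2] + B[2][1] = -1 + -2 = -3) = -3 (attained at k = 2)
  C[1][2] = min over k of (A[1][0] + B[0][2] = 9 + -5 = 4, A[1][1] + B[1][2] = 2 + -3 = -1, A[1][2] + B[2][2] = -1 + 2 = 1) = -1 (attained at k = 1)
  C[2][0] = min over k of (A[2][0] + B[0][0] = 10 + 2 = 12, A[2][1] + B[1][0] = -4 + -1 = -5, A[2][2] + B[2][0] = 9 + 0 = 9) = -5 (attained at k = 1)
  C[2][1] = min over k of (A[2][0] + B[0][1] = 10 + 8 = 18, A[2][1] + B[1][1] = -4 + -2 = -6, A[2][2] + B[2][1] = 9 + -2 = 7) = -6 (attained at k = 1)
  C[2][2] = min over k of (A[2][0] + B[0][2] = 10 + -5 = 5, A[2][1] + B[1][2] = -4 + -3 = -7, A[2][2] + B[2][2] = 9 + 2 = 11) = -7 (attained at k = 1)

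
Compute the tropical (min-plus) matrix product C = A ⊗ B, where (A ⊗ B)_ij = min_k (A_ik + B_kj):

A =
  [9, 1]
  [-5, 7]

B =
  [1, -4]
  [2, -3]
A ⊗ B =
  [3, -2]
  [-4, -9]

Apply the min-plus product entry-by-entry:
  C[0][0] = min over k of (A[0][0] + B[0][0] = 9 + 1 = 10, A[0][1] + B[1][0] = 1 + 2 = 3) = 3 (attained at k = 1)
  C[0][1] = min over k of (A[0][0] + B[0][1] = 9 + -4 = 5, A[0][1] + B[1][1] = 1 + -3 = -2) = -2 (attained at k = 1)
  C[1][0] = min over k of (A[1][0] + B[0][0] = -5 + 1 = -4, A[1][1] + B[1][0] = 7 + 2 = 9) = -4 (attained at k = 0)
  C[1][1] = min over k of (A[1][0] + B[0][1] = -5 + -4 = -9, A[1][1] + B[1][1] = 7 + -3 = 4) = -9 (attained at k = 0)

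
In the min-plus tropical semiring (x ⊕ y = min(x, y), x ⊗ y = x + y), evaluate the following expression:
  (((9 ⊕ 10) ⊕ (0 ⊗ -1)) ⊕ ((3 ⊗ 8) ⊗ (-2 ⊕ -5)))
(((9 ⊕ 10) ⊕ (0 ⊗ -1)) ⊕ ((3 ⊗ 8) ⊗ (-2 ⊕ -5))) = -1

Expand innermost to outermost. Recall ⊕ takes the minimum of its arguments and ⊗ takes their sum. Working out the expression (((9 ⊕ 10) ⊕ (0 ⊗ -1)) ⊕ ((3 ⊗ 8) ⊗ (-2 ⊕ -5))) gives -1.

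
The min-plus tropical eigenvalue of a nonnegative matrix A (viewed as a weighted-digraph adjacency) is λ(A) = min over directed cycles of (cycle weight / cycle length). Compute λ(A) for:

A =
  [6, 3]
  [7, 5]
λ(A) = 5

Enumerate directed cycles and compute their means (weight / length). Sample:
  cycle 0 → 0: weight = 6, length = 1, mean = 6/1 ≈ 6.000
  cycle 1 → 1: weight = 5, length = 1, mean = 5/1 ≈ 5.000
  cycle 0 → 1 → 0: weight = 10, length = 2, mean = 10/2 ≈ 5.000
  cycle 1 → 0 → 1: weight = 10, length = 2, mean = 10/2 ≈ 5.000
Minimum mean = 5.000, attained e.g. along the cycle 1 → 1 with weight 5 and length 1. So λ(A) = 5/1 = 5.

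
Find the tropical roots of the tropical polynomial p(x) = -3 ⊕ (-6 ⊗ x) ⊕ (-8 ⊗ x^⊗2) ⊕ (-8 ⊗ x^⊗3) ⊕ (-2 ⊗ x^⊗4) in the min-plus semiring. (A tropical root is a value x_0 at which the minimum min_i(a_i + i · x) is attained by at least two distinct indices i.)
Roots: {-6, 0, 2, 3}

Each tropical root is a break point of the lower envelope of the lines y = a_i + i · x (there are 5 lines, with slopes 0, 1, ..., 4). Only the lines that attain the minimum somewhere contribute to roots; other lines are dominated. Here the surviving (envelope) indices are i = 4, i = 3, i = 2, i = 1, i = 0.
Intersections between consecutive envelope lines give the roots: for adjacent envelope indices i < j the intersection is x = (a_i − a_j) / (j − i). Reading off the sorted break points: {-6, 0, 2, 3}.
Verification: at each break x_0, at least two indices attain the minimum of min_i(a_i + i · x_0).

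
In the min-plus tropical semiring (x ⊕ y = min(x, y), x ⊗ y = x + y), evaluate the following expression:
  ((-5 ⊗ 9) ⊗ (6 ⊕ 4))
((-5 ⊗ 9) ⊗ (6 ⊕ 4)) = 8

Expand innermost to outermost. Recall ⊕ takes the minimum of its arguments and ⊗ takes their sum. Working out the expression ((-5 ⊗ 9) ⊗ (6 ⊕ 4)) gives 8.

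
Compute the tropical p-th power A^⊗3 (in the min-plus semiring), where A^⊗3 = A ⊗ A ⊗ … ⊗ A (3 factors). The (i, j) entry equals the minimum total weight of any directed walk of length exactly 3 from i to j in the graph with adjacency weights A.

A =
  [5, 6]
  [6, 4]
A^⊗3 =
  [15, 14]
  [14, 12]

Each entry (A^⊗3)_ij equals the minimum over all length-3 walks i = v_0 → v_1 → … → v_3 = j of Σ_t A[v_t][v_{t+1}]. For example, for (i, j) = (0, 1) we minimise over 4 possible intermediate vertex sequences; the minimum is 14, attained along the walk 0 → 1 → 1 → 1.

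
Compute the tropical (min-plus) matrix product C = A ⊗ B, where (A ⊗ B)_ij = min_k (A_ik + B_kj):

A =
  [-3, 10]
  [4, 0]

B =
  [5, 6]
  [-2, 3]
A ⊗ B =
  [2, 3]
  [-2, 3]

Apply the min-plus product entry-by-entry:
  C[0][0] = min over k of (A[0][0] + B[0][0] = -3 + 5 = 2, A[0][1] + B[1][0] = 10 + -2 = 8) = 2 (attained at k = 0)
  C[0][1] = min over k of (A[0][0] + B[0][1] = -3 + 6 = 3, A[0][1] + B[1][1] = 10 + 3 = 13) = 3 (attained at k = 0)
  C[1][0] = min over k of (A[1][0] + B[0][0] = 4 + 5 = 9, A[1][1] + B[1][0] = 0 + -2 = -2) = -2 (attained at k = 1)
  C[1][1] = min over k of (A[1][0] + B[0][1] = 4 + 6 = 10, A[1][1] + B[1][1] = 0 + 3 = 3) = 3 (attained at k = 1)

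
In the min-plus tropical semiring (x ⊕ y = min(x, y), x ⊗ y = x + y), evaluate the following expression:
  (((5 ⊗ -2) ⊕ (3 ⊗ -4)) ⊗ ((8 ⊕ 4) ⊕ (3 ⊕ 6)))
(((5 ⊗ -2) ⊕ (3 ⊗ -4)) ⊗ ((8 ⊕ 4) ⊕ (3 ⊕ 6))) = 2

Expand innermost to outermost. Recall ⊕ takes the minimum of its arguments and ⊗ takes their sum. Working out the expression (((5 ⊗ -2) ⊕ (3 ⊗ -4)) ⊗ ((8 ⊕ 4) ⊕ (3 ⊕ 6))) gives 2.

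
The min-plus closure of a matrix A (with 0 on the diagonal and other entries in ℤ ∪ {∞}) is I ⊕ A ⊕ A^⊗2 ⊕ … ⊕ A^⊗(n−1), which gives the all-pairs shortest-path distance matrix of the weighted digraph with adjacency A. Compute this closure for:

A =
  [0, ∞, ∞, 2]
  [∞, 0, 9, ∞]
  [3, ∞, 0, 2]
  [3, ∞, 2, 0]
Closure =
  [0, ∞, 4, 2]
  [12, 0, 9, 11]
  [3, ∞, 0, 2]
  [3, ∞, 2, 0]

This is the Floyd-Warshall all-pairs shortest-path computation. For each intermediate vertex k = 0, 1, …, 3, update dist[i][j] ← min(dist[i][j], dist[i][k] + dist[k][j]). The final matrix gives, for each (i, j), the minimum total weight of any directed path from i to j (possibly empty when i = j).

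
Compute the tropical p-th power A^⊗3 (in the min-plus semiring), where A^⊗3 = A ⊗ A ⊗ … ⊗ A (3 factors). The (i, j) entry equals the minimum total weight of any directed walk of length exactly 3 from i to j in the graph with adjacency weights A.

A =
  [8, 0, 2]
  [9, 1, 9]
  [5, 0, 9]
A^⊗3 =
  [10, 2, 9]
  [11, 3, 11]
  [10, 2, 10]

Each entry (A^⊗3)_ij equals the minimum over all length-3 walks i = v_0 → v_1 → … → v_3 = j of Σ_t A[v_t][v_{t+1}]. For example, for (i, j) = (0, 2) we minimise over 9 possible intermediate vertex sequences; the minimum is 9, attained along the walk 0 → 2 → 0 → 2.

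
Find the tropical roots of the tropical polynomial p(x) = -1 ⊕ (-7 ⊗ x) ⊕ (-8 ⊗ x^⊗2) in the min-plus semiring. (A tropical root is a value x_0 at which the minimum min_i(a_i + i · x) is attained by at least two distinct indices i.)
Roots: {1, 6}

Each tropical root is a break point of the lower envelope of the lines y = a_i + i · x (there are 3 lines, with slopes 0, 1, ..., 2). Only the lines that attain the minimum somewhere contribute to roots; other lines are dominated. Here the surviving (envelope) indices are i = 2, i = 1, i = 0.
Intersections between consecutive envelope lines give the roots: for adjacent envelope indices i < j the intersection is x = (a_i − a_j) / (j − i). Reading off the sorted break points: {1, 6}.
Verification: at each break x_0, at least two indices attain the minimum of min_i(a_i + i · x_0).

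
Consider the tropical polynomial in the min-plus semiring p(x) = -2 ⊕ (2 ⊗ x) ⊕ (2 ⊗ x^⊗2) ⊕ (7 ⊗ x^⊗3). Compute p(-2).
p(-2) = -2

A tropical monomial a ⊗ x^⊗i evaluates to a + i · x. Evaluating each term at x = -2:
  Term 0 contributes -2 + 0 · -2 = -2
  Term 1 contributes 2 + 1 · -2 = 0
  Term 2 contributes 2 + 2 · -2 = -2
  Term 3 contributes 7 + 3 · -2 = 1
p(-2) = ⊕ of these = min[-2, 0, -2, 1] = -2.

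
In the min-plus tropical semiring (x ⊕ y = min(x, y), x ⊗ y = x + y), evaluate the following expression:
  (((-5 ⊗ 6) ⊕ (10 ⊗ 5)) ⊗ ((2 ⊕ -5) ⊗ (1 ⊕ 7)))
(((-5 ⊗ 6) ⊕ (10 ⊗ 5)) ⊗ ((2 ⊕ -5) ⊗ (1 ⊕ 7))) = -3

Expand innermost to outermost. Recall ⊕ takes the minimum of its arguments and ⊗ takes their sum. Working out the expression (((-5 ⊗ 6) ⊕ (10 ⊗ 5)) ⊗ ((2 ⊕ -5) ⊗ (1 ⊕ 7))) gives -3.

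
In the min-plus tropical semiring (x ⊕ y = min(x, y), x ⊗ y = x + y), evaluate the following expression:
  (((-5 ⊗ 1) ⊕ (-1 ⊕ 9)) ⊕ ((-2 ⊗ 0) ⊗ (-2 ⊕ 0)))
(((-5 ⊗ 1) ⊕ (-1 ⊕ 9)) ⊕ ((-2 ⊗ 0) ⊗ (-2 ⊕ 0))) = -4

Expand innermost to outermost. Recall ⊕ takes the minimum of its arguments and ⊗ takes their sum. Working out the expression (((-5 ⊗ 1) ⊕ (-1 ⊕ 9)) ⊕ ((-2 ⊗ 0) ⊗ (-2 ⊕ 0))) gives -4.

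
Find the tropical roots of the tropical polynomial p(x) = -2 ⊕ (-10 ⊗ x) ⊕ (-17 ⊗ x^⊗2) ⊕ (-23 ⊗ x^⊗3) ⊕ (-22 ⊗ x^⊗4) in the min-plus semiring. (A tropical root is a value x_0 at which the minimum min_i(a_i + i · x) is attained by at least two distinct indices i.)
Roots: {-1, 6, 7, 8}

Each tropical root is a break point of the lower envelope of the lines y = a_i + i · x (there are 5 lines, with slopes 0, 1, ..., 4). Only the lines that attain the minimum somewhere contribute to roots; other lines are dominated. Here the surviving (envelope) indices are i = 4, i = 3, i = 2, i = 1, i = 0.
Intersections between consecutive envelope lines give the roots: for adjacent envelope indices i < j the intersection is x = (a_i − a_j) / (j − i). Reading off the sorted break points: {-1, 6, 7, 8}.
Verification: at each break x_0, at least two indices attain the minimum of min_i(a_i + i · x_0).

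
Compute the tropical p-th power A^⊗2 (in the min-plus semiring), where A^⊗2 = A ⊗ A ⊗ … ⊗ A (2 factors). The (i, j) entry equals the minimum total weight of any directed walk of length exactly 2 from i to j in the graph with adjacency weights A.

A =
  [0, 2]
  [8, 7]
A^⊗2 =
  [0, 2]
  [8, 10]

Each entry (A^⊗2)_ij equals the minimum over all length-2 walks i = v_0 → v_1 → … → v_2 = j of Σ_t A[v_t][v_{t+1}]. For example, for (i, j) = (0, 1) we minimise over 2 possible intermediate vertex sequences; the minimum is 2, attained along the walk 0 → 0 → 1.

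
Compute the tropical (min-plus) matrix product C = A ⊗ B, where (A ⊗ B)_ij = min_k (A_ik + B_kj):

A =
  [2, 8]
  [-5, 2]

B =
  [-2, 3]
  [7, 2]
A ⊗ B =
  [0, 5]
  [-7, -2]

Apply the min-plus product entry-by-entry:
  C[0][0] = min over k of (A[0][0] + B[0][0] = 2 + -2 = 0, A[0][1] + B[1][0] = 8 + 7 = 15) = 0 (attained at k = 0)
  C[0][1] = min over k of (A[0][0] + B[0][1] = 2 + 3 = 5, A[0][1] + B[1][1] = 8 + 2 = 10) = 5 (attained at k = 0)
  C[1][0] = min over k of (A[1][0] + B[0][0] = -5 + -2 = -7, A[1][1] + B[1][0] = 2 + 7 = 9) = -7 (attained at k = 0)
  C[1][1] = min over k of (A[1][0] + B[0][1] = -5 + 3 = -2, A[1][1] + B[1][1] = 2 + 2 = 4) = -2 (attained at k = 0)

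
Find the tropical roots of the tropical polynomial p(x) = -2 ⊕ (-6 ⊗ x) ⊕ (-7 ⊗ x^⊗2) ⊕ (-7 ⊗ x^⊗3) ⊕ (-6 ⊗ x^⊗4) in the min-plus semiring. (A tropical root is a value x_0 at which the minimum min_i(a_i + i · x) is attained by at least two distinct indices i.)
Roots: {-1, 0, 1, 4}

Each tropical root is a break point of the lower envelope of the lines y = a_i + i · x (there are 5 lines, with slopes 0, 1, ..., 4). Only the lines that attain the minimum somewhere contribute to roots; other lines are dominated. Here the surviving (envelope) indices are i = 4, i = 3, i = 2, i = 1, i = 0.
Intersections between consecutive envelope lines give the roots: for adjacent envelope indices i < j the intersection is x = (a_i − a_j) / (j − i). Reading off the sorted break points: {-1, 0, 1, 4}.
Verification: at each break x_0, at least two indices attain the minimum of min_i(a_i + i · x_0).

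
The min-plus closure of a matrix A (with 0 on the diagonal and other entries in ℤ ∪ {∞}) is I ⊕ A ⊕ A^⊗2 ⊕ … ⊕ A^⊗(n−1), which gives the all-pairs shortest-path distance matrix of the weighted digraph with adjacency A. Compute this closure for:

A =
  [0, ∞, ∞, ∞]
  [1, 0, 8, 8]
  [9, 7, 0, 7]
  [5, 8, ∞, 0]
Closure =
  [0, ∞, ∞, ∞]
  [1, 0, 8, 8]
  [8, 7, 0, 7]
  [5, 8, 16, 0]

This is the Floyd-Warshall all-pairs shortest-path computation. For each intermediate vertex k = 0, 1, …, 3, update dist[i][j] ← min(dist[i][j], dist[i][k] + dist[k][j]). The final matrix gives, for each (i, j), the minimum total weight of any directed path from i to j (possibly empty when i = j).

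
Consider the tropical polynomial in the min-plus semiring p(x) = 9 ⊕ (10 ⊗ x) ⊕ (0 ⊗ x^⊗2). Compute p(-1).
p(-1) = -2

A tropical monomial a ⊗ x^⊗i evaluates to a + i · x. Evaluating each term at x = -1:
  Term 0 contributes 9 + 0 · -1 = 9
  Term 1 contributes 10 + 1 · -1 = 9
  Term 2 contributes 0 + 2 · -1 = -2
p(-1) = ⊕ of these = min[9, 9, -2] = -2.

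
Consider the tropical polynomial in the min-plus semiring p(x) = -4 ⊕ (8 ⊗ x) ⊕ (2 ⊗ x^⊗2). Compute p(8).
p(8) = -4

A tropical monomial a ⊗ x^⊗i evaluates to a + i · x. Evaluating each term at x = 8:
  Term 0 contributes -4 + 0 · 8 = -4
  Term 1 contributes 8 + 1 · 8 = 16
  Term 2 contributes 2 + 2 · 8 = 18
p(8) = ⊕ of these = min[-4, 16, 18] = -4.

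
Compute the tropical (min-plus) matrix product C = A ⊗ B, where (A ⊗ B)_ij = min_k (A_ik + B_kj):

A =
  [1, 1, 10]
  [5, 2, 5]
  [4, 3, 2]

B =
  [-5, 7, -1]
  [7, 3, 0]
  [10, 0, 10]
A ⊗ B =
  [-4, 4, 0]
  [0, 5, 2]
  [-1, 2, 3]

Apply the min-plus product entry-by-entry:
  C[0][0] = min over k of (A[0][0] + B[0][0] = 1 + -5 = -4, A[0][1] + B[1][0] = 1 + 7 = 8, A[0][2] + B[2][0] = 10 + 10 = 20) = -4 (attained at k = 0)
  C[0][1] = min over k of (A[0][0] + B[0][1] = 1 + 7 = 8, A[0][1] + B[1][1] = 1 + 3 = 4, A[0][2] + B[2][1] = 10 + 0 = 10) = 4 (attained at k = 1)
  C[0][2] = min over k of (A[0][0] + B[0][2] = 1 + -1 = 0, A[0][1] + B[1][2] = 1 + 0 = 1, A[0][2] + B[2][2] = 10 + 10 = 20) = 0 (attained at k = 0)
  C[1][0] = min over k of (A[1][0] + B[0][0] = 5 + -5 = 0, A[1][1] + B[1][0] = 2 + 7 = 9, A[1][2] + B[2][0] = 5 + 10 = 15) = 0 (attained at k = 0)
  C[1][1] = min over k of (A[1][0] + B[0][1] = 5 + 7 = 12, A[1][1] + B[1][1] = 2 + 3 = 5, A[1][2] + B[2][1] = 5 + 0 = 5) = 5 (attained at k = 1)
  C[1][2] = min over k of (A[1][0] + B[0][2] = 5 + -1 = 4, A[1][1] + B[1][2] = 2 + 0 = 2, A[1][2] + B[2][2] = 5 + 10 = 15) = 2 (attained at k = 1)
  C[2][0] = min over k of (A[2][0] + B[0][0] = 4 + -5 = -1, A[2][1] + B[1][0] = 3 + 7 = 10, A[2][2] + B[2][0] = 2 + 10 = 12) = -1 (attained at k = 0)
  C[2][1] = min over k of (A[2][0] + B[0][1] = 4 + 7 = 11, A[2][1] + B[1][1] = 3 + 3 = 6, A[2][2] + B[2][1] = 2 + 0 = 2) = 2 (attained at k = 2)
  C[2][2] = min over k of (A[2][0] + B[0][2] = 4 + -1 = 3, A[2][1] + B[1][2] = 3 + 0 = 3, A[2][2] + B[2][2] = 2 + 10 = 12) = 3 (attained at k = 0)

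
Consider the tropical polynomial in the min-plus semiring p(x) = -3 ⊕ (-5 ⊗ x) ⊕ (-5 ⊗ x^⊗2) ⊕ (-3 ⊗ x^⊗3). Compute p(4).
p(4) = -3

A tropical monomial a ⊗ x^⊗i evaluates to a + i · x. Evaluating each term at x = 4:
  Term 0 contributes -3 + 0 · 4 = -3
  Term 1 contributes -5 + 1 · 4 = -1
  Term 2 contributes -5 + 2 · 4 = 3
  Term 3 contributes -3 + 3 · 4 = 9
p(4) = ⊕ of these = min[-3, -1, 3, 9] = -3.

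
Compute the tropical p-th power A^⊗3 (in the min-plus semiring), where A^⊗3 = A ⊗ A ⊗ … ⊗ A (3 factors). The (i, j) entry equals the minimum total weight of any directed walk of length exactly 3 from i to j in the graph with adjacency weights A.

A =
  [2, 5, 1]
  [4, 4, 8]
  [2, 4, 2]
A^⊗3 =
  [5, 7, 4]
  [7, 9, 7]
  [5, 7, 5]

Each entry (A^⊗3)_ij equals the minimum over all length-3 walks i = v_0 → v_1 → … → v_3 = j of Σ_t A[v_t][v_{t+1}]. For example, for (i, j) = (0, 2) we minimise over 9 possible intermediate vertex sequences; the minimum is 4, attained along the walk 0 → 2 → 0 → 2.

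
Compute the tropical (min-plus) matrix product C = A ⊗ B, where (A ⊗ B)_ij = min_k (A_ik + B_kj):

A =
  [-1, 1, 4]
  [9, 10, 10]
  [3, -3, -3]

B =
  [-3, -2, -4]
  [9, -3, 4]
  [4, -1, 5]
A ⊗ B =
  [-4, -3, -5]
  [6, 7, 5]
  [0, -6, -1]

Apply the min-plus product entry-by-entry:
  C[0][0] = min over k of (A[0][0] + B[0][0] = -1 + -3 = -4, A[0][1] + B[1][0] = 1 + 9 = 10, A[0][2] + B[2][0] = 4 + 4 = 8) = -4 (attained at k = 0)
  C[0][1] = min over k of (A[0][0] + B[0][1] = -1 + -2 = -3, A[0][1] + B[1][1] = 1 + -3 = -2, A[0][2] + B[2][1] = 4 + -1 = 3) = -3 (attained at k = 0)
  C[0][2] = min over k of (A[0][0] + B[0][2] = -1 + -4 = -5, A[0][1] + B[1][2] = 1 + 4 = 5, A[0][2] + B[2][2] = 4 + 5 = 9) = -5 (attained at k = 0)
  C[1][0] = min over k of (A[1][0] + B[0][0] = 9 + -3 = 6, A[1][1] + B[1][0] = 10 + 9 = 19, A[1][2] + B[2][0] = 10 + 4 = 14) = 6 (attained at k = 0)
  C[1][1] = min over k of (A[1][0] + B[0][1] = 9 + -2 = 7, A[1][1] + B[1][1] = 10 + -3 = 7, A[1][2] + B[2][1] = 10 + -1 = 9) = 7 (attained at k = 0)
  C[1][2] = min over k of (A[1][0] + B[0][2] = 9 + -4 = 5, A[1][1] + B[1][2] = 10 + 4 = 14, A[1][2] + B[2][2] = 10 + 5 = 15) = 5 (attained at k = 0)
  C[2][0] = min over k of (A[2][0] + B[0][0] = 3 + -3 = 0, A[2][1] + B[1][0] = -3 + 9 = 6, A[2][2] + B[2][0] = -3 + 4 = 1) = 0 (attained at k = 0)
  C[2][1] = min over k of (A[2][0] + B[0][1] = 3 + -2 = 1, A[2][1] + B[1][1] = -3 + -3 = -6, A[2][2] + B[2][1] = -3 + -1 = -4) = -6 (attained at k = 1)
  C[2][2] = min over k of (A[2][0] + B[0][2] = 3 + -4 = -1, A[2][1] + B[1][2] = -3 + 4 = 1, A[2][2] + B[2][2] = -3 + 5 = 2) = -1 (attained at k = 0)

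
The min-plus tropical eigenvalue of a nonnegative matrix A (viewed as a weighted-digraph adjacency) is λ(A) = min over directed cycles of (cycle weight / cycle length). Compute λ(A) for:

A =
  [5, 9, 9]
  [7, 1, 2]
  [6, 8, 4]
λ(A) = 1

Enumerate directed cycles and compute their means (weight / length). Sample:
  cycle 0 → 0: weight = 5, length = 1, mean = 5/1 ≈ 5.000
  cycle 1 → 1: weight = 1, length = 1, mean = 1/1 ≈ 1.000
  cycle 2 → 2: weight = 4, length = 1, mean = 4/1 ≈ 4.000
  cycle 0 → 1 → 0: weight = 16, length = 2, mean = 16/2 ≈ 8.000
  cycle 0 → 2 → 0: weight = 15, length = 2, mean = 15/2 ≈ 7.500
  cycle 1 → 0 → 1: weight = 16, length = 2, mean = 16/2 ≈ 8.000
Minimum mean = 1.000, attained e.g. along the cycle 1 → 1 with weight 1 and length 1. So λ(A) = 1/1 = 1.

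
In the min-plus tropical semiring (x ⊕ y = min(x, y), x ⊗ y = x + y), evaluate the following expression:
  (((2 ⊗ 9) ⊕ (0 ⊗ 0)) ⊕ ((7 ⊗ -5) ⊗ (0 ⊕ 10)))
(((2 ⊗ 9) ⊕ (0 ⊗ 0)) ⊕ ((7 ⊗ -5) ⊗ (0 ⊕ 10))) = 0

Expand innermost to outermost. Recall ⊕ takes the minimum of its arguments and ⊗ takes their sum. Working out the expression (((2 ⊗ 9) ⊕ (0 ⊗ 0)) ⊕ ((7 ⊗ -5) ⊗ (0 ⊕ 10))) gives 0.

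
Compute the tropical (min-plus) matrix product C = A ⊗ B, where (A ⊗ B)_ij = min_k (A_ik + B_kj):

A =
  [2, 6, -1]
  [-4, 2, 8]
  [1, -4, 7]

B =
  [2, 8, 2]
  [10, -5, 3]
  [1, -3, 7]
A ⊗ B =
  [0, -4, 4]
  [-2, -3, -2]
  [3, -9, -1]

Apply the min-plus product entry-by-entry:
  C[0][0] = min over k of (A[0][0] + B[0][0] = 2 + 2 = 4, A[0][1] + B[1][0] = 6 + 10 = 16, A[0][2] + B[2][0] = -1 + 1 = 0) = 0 (attained at k = 2)
  C[0][1] = min over k of (A[0][0] + B[0][1] = 2 + 8 = 10, A[0][1] + B[1][1] = 6 + -5 = 1, A[0][2] + B[2][1] = -1 + -3 = -4) = -4 (attained at k = 2)
  C[0][2] = min over k of (A[0][0] + B[0][2] = 2 + 2 = 4, A[0][1] + B[1][2] = 6 + 3 = 9, A[0][2] + B[2][2] = -1 + 7 = 6) = 4 (attained at k = 0)
  C[1][0] = min over k of (A[1][0] + B[0][0] = -4 + 2 = -2, A[1][1] + B[1][0] = 2 + 10 = 12, A[1][2] + B[2][0] = 8 + 1 = 9) = -2 (attained at k = 0)
  C[1][1] = min over k of (A[1][0] + B[0][1] = -4 + 8 = 4, A[1][1] + B[1][1] = 2 + -5 = -3, A[1][2] + B[2][1] = 8 + -3 = 5) = -3 (attained at k = 1)
  C[1][2] = min over k of (A[1][0] + B[0][2] = -4 + 2 = -2, A[1][1] + B[1][2] = 2 + 3 = 5, A[1][2] + B[2][2] = 8 + 7 = 15) = -2 (attained at k = 0)
  C[2][0] = min over k of (A[2][0] + B[0][0] = 1 + 2 = 3, A[2][1] + B[1][0] = -4 + 10 = 6, A[2][2] + B[2][0] = 7 + 1 = 8) = 3 (attained at k = 0)
  C[2][1] = min over k of (A[2][0] + B[0][1] = 1 + 8 = 9, A[2][1] + B[1][1] = -4 + -5 = -9, A[2][2] + B[2][1] = 7 + -3 = 4) = -9 (attained at k = 1)
  C[2][2] = min over k of (A[2][0] + B[0][2] = 1 + 2 = 3, A[2][1] + B[1][2] = -4 + 3 = -1, A[2][2] + B[2][2] = 7 + 7 = 14) = -1 (attained at k = 1)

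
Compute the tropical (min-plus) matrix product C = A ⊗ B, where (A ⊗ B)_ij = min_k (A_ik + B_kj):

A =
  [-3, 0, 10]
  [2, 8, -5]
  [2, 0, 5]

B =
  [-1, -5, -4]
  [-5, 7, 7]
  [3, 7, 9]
A ⊗ B =
  [-5, -8, -7]
  [-2, -3, -2]
  [-5, -3, -2]

Apply the min-plus product entry-by-entry:
  C[0][0] = min over k of (A[0][0] + B[0][0] = -3 + -1 = -4, A[0][1] + B[1][0] = 0 + -5 = -5, A[0][2] + B[2][0] = 10 + 3 = 13) = -5 (attained at k = 1)
  C[0][1] = min over k of (A[0][0] + B[0][1] = -3 + -5 = -8, A[0][1] + B[1][1] = 0 + 7 = 7, A[0][2] + B[2][1] = 10 + 7 = 17) = -8 (attained at k = 0)
  C[0][2] = min over k of (A[0][0] + B[0][2] = -3 + -4 = -7, A[0][1] + B[1][2] = 0 + 7 = 7, A[0][2] + B[2][2] = 10 + 9 = 19) = -7 (attained at k = 0)
  C[1][0] = min over k of (A[1][0] + B[0][0] = 2 + -1 = 1, A[1][1] + B[1][0] = 8 + -5 = 3, A[1][2] + B[2][0] = -5 + 3 = -2) = -2 (attained at k = 2)
  C[1][1] = min over k of (A[1][0] + B[0][1] = 2 + -5 = -3, A[1][1] + B[1][1] = 8 + 7 = 15, A[1][2] + B[2][1] = -5 + 7 = 2) = -3 (attained at k = 0)
  C[1][2] = min over k of (A[1][0] + B[0][2] = 2 + -4 = -2, A[1][1] + B[1][2] = 8 + 7 = 15, A[1][2] + B[2][2] = -5 + 9 = 4) = -2 (attained at k = 0)
  C[2][0] = min over k of (A[2][0] + B[0][0] = 2 + -1 = 1, A[2][1] + B[1][0] = 0 + -5 = -5, A[2][2] + B[2][0] = 5 + 3 = 8) = -5 (attained at k = 1)
  C[2][1] = min over k of (A[2][0] + B[0][1] = 2 + -5 = -3, A[2][1] + B[1][1] = 0 + 7 = 7, A[2][2] + B[2][1] = 5 + 7 = 12) = -3 (attained at k = 0)
  C[2][2] = min over k of (A[2][0] + B[0][2] = 2 + -4 = -2, A[2][1] + B[1][2] = 0 + 7 = 7, A[2][2] + B[2][2] = 5 + 9 = 14) = -2 (attained at k = 0)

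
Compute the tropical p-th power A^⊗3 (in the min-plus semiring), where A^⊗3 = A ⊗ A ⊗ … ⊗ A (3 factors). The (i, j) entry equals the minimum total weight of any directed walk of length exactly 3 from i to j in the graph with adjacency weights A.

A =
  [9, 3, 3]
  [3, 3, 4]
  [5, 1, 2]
A^⊗3 =
  [7, 6, 7]
  [8, 7, 8]
  [6, 5, 6]

Each entry (A^⊗3)_ij equals the minimum over all length-3 walks i = v_0 → v_1 → … → v_3 = j of Σ_t A[v_t][v_{t+1}]. For example, for (i, j) = (0, 2) we minimise over 9 possible intermediate vertex sequences; the minimum is 7, attained along the walk 0 → 2 → 2 → 2.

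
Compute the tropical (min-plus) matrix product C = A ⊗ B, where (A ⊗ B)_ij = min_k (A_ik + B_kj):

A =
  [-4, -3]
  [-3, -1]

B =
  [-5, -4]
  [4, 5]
A ⊗ B =
  [-9, -8]
  [-8, -7]

Apply the min-plus product entry-by-entry:
  C[0][0] = min over k of (A[0][0] + B[0][0] = -4 + -5 = -9, A[0][1] + B[1][0] = -3 + 4 = 1) = -9 (attained at k = 0)
  C[0][1] = min over k of (A[0][0] + B[0][1] = -4 + -4 = -8, A[0][1] + B[1][1] = -3 + 5 = 2) = -8 (attained at k = 0)
  C[1][0] = min over k of (A[1][0] + B[0][0] = -3 + -5 = -8, A[1][1] + B[1][0] = -1 + 4 = 3) = -8 (attained at k = 0)
  C[1][1] = min over k of (A[1][0] + B[0][1] = -3 + -4 = -7, A[1][1] + B[1][1] = -1 + 5 = 4) = -7 (attained at k = 0)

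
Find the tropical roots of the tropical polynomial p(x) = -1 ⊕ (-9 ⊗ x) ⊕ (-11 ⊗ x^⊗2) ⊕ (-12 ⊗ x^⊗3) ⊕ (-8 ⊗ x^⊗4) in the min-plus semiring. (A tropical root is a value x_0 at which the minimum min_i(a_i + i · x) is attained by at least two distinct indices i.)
Roots: {-4, 1, 2, 8}

Each tropical root is a break point of the lower envelope of the lines y = a_i + i · x (there are 5 lines, with slopes 0, 1, ..., 4). Only the lines that attain the minimum somewhere contribute to roots; other lines are dominated. Here the surviving (envelope) indices are i = 4, i = 3, i = 2, i = 1, i = 0.
Intersections between consecutive envelope lines give the roots: for adjacent envelope indices i < j the intersection is x = (a_i − a_j) / (j − i). Reading off the sorted break points: {-4, 1, 2, 8}.
Verification: at each break x_0, at least two indices attain the minimum of min_i(a_i + i · x_0).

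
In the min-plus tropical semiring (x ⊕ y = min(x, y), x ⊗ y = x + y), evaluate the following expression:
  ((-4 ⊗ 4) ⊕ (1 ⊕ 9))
((-4 ⊗ 4) ⊕ (1 ⊕ 9)) = 0

Expand innermost to outermost. Recall ⊕ takes the minimum of its arguments and ⊗ takes their sum. Working out the expression ((-4 ⊗ 4) ⊕ (1 ⊕ 9)) gives 0.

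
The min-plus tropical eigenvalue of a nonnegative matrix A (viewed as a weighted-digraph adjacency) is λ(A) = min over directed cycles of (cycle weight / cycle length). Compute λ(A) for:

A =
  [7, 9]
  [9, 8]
λ(A) = 7

Enumerate directed cycles and compute their means (weight / length). Sample:
  cycle 0 → 0: weight = 7, length = 1, mean = 7/1 ≈ 7.000
  cycle 1 → 1: weight = 8, length = 1, mean = 8/1 ≈ 8.000
  cycle 0 → 1 → 0: weight = 18, length = 2, mean = 18/2 ≈ 9.000
  cycle 1 → 0 → 1: weight = 18, length = 2, mean = 18/2 ≈ 9.000
Minimum mean = 7.000, attained e.g. along the cycle 0 → 0 with weight 7 and length 1. So λ(A) = 7/1 = 7.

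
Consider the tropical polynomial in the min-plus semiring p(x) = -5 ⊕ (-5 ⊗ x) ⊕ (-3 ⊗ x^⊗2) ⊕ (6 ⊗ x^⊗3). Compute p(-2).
p(-2) = -7

A tropical monomial a ⊗ x^⊗i evaluates to a + i · x. Evaluating each term at x = -2:
  Term 0 contributes -5 + 0 · -2 = -5
  Term 1 contributes -5 + 1 · -2 = -7
  Term 2 contributes -3 + 2 · -2 = -7
  Term 3 contributes 6 + 3 · -2 = 0
p(-2) = ⊕ of these = min[-5, -7, -7, 0] = -7.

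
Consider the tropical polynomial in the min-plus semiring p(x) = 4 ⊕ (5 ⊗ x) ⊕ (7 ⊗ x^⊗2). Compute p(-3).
p(-3) = 1

A tropical monomial a ⊗ x^⊗i evaluates to a + i · x. Evaluating each term at x = -3:
  Term 0 contributes 4 + 0 · -3 = 4
  Term 1 contributes 5 + 1 · -3 = 2
  Term 2 contributes 7 + 2 · -3 = 1
p(-3) = ⊕ of these = min[4, 2, 1] = 1.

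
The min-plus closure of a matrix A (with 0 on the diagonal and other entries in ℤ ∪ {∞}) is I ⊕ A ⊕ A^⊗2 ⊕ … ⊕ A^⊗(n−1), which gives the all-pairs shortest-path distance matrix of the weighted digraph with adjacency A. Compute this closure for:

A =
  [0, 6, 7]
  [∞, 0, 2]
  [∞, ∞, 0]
Closure =
  [0, 6, 7]
  [∞, 0, 2]
  [∞, ∞, 0]

This is the Floyd-Warshall all-pairs shortest-path computation. For each intermediate vertex k = 0, 1, …, 2, update dist[i][j] ← min(dist[i][j], dist[i][k] + dist[k][j]). The final matrix gives, for each (i, j), the minimum total weight of any directed path from i to j (possibly empty when i = j).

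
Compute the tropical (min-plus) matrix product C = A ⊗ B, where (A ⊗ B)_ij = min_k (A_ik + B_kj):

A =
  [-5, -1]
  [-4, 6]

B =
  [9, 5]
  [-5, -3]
A ⊗ B =
  [-6, -4]
  [1, 1]

Apply the min-plus product entry-by-entry:
  C[0][0] = min over k of (A[0][0] + B[0][0] = -5 + 9 = 4, A[0][1] + B[1][0] = -1 + -5 = -6) = -6 (attained at k = 1)
  C[0][1] = min over k of (A[0][0] + B[0][1] = -5 + 5 = 0, A[0][1] + B[1][1] = -1 + -3 = -4) = -4 (attained at k = 1)
  C[1][0] = min over k of (A[1][0] + B[0][0] = -4 + 9 = 5, A[1][1] + B[1][0] = 6 + -5 = 1) = 1 (attained at k = 1)
  C[1][1] = min over k of (A[1][0] + B[0][1] = -4 + 5 = 1, A[1][1] + B[1][1] = 6 + -3 = 3) = 1 (attained at k = 0)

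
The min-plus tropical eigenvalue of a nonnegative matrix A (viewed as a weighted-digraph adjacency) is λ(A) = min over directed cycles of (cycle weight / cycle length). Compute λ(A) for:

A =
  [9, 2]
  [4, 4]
λ(A) = 3

Enumerate directed cycles and compute their means (weight / length). Sample:
  cycle 0 → 0: weight = 9, length = 1, mean = 9/1 ≈ 9.000
  cycle 1 → 1: weight = 4, length = 1, mean = 4/1 ≈ 4.000
  cycle 0 → 1 → 0: weight = 6, length = 2, mean = 6/2 ≈ 3.000
  cycle 1 → 0 → 1: weight = 6, length = 2, mean = 6/2 ≈ 3.000
Minimum mean = 3.000, attained e.g. along the cycle 0 → 1 → 0 with weight 6 and length 2. So λ(A) = 6/2 = 3.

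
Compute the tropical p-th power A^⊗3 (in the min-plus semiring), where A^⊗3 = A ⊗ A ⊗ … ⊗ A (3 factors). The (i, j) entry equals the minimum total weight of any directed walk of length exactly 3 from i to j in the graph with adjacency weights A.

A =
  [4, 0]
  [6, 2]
A^⊗3 =
  [8, 4]
  [10, 6]

Each entry (A^⊗3)_ij equals the minimum over all length-3 walks i = v_0 → v_1 → … → v_3 = j of Σ_t A[v_t][v_{t+1}]. For example, for (i, j) = (0, 1) we minimise over 4 possible intermediate vertex sequences; the minimum is 4, attained along the walk 0 → 1 → 1 → 1.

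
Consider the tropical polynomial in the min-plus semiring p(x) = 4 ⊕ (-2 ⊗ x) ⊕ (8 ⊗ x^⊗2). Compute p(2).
p(2) = 0

A tropical monomial a ⊗ x^⊗i evaluates to a + i · x. Evaluating each term at x = 2:
  Term 0 contributes 4 + 0 · 2 = 4
  Term 1 contributes -2 + 1 · 2 = 0
  Term 2 contributes 8 + 2 · 2 = 12
p(2) = ⊕ of these = min[4, 0, 12] = 0.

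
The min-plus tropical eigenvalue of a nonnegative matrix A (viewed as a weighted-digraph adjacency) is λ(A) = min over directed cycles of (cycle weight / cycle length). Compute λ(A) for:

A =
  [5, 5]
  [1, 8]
λ(A) = 3

Enumerate directed cycles and compute their means (weight / length). Sample:
  cycle 0 → 0: weight = 5, length = 1, mean = 5/1 ≈ 5.000
  cycle 1 → 1: weight = 8, length = 1, mean = 8/1 ≈ 8.000
  cycle 0 → 1 → 0: weight = 6, length = 2, mean = 6/2 ≈ 3.000
  cycle 1 → 0 → 1: weight = 6, length = 2, mean = 6/2 ≈ 3.000
Minimum mean = 3.000, attained e.g. along the cycle 0 → 1 → 0 with weight 6 and length 2. So λ(A) = 6/2 = 3.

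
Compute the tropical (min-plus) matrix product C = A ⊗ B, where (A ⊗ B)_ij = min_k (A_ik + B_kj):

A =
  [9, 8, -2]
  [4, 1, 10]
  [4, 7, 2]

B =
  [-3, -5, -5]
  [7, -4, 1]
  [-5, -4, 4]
A ⊗ B =
  [-7, -6, 2]
  [1, -3, -1]
  [-3, -2, -1]

Apply the min-plus product entry-by-entry:
  C[0][0] = min over k of (A[0][0] + B[0][0] = 9 + -3 = 6, A[0][1] + B[1][0] = 8 + 7 = 15, A[0][2] + B[2][0] = -2 + -5 = -7) = -7 (attained at k = 2)
  C[0][1] = min over k of (A[0][0] + B[0][1] = 9 + -5 = 4, A[0][1] + B[1][1] = 8 + -4 = 4, A[0][2] + B[2][1] = -2 + -4 = -6) = -6 (attained at k = 2)
  C[0][2] = min over k of (A[0][0] + B[0][2] = 9 + -5 = 4, A[0][1] + B[1][2] = 8 + 1 = 9, A[0][2] + B[2][2] = -2 + 4 = 2) = 2 (attained at k = 2)
  C[1][0] = min over k of (A[1][0] + B[0][0] = 4 + -3 = 1, A[1][1] + B[1][0] = 1 + 7 = 8, A[1][2] + B[2][0] = 10 + -5 = 5) = 1 (attained at k = 0)
  C[1][1] = min over k of (A[1][0] + B[0][1] = 4 + -5 = -1, A[1][1] + B[1][1] = 1 + -4 = -3, A[1][2] + B[2][1] = 10 + -4 = 6) = -3 (attained at k = 1)
  C[1][2] = min over k of (A[1][0] + B[0][2] = 4 + -5 = -1, A[1][1] + B[1][2] = 1 + 1 = 2, A[1][2] + B[2][2] = 10 + 4 = 14) = -1 (attained at k = 0)
  C[2][0] = min over k of (A[2][0] + B[0][0] = 4 + -3 = 1, A[2][1] + B[1][0] = 7 + 7 = 14, A[2][2] + B[2][0] = 2 + -5 = -3) = -3 (attained at k = 2)
  C[2][1] = min over k of (A[2][0] + B[0][1] = 4 + -5 = -1, A[2][1] + B[1][1] = 7 + -4 = 3, A[2][2] + B[2][1] = 2 + -4 = -2) = -2 (attained at k = 2)
  C[2][2] = min over k of (A[2][0] + B[0][2] = 4 + -5 = -1, A[2][1] + B[1][2] = 7 + 1 = 8, A[2][2] + B[2][2] = 2 + 4 = 6) = -1 (attained at k = 0)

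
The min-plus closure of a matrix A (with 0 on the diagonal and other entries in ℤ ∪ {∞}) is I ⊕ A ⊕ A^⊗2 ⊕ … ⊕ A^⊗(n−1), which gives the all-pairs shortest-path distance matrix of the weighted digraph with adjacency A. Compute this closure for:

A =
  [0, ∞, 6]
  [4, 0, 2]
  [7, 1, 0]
Closure =
  [0, 7, 6]
  [4, 0, 2]
  [5, 1, 0]

This is the Floyd-Warshall all-pairs shortest-path computation. For each intermediate vertex k = 0, 1, …, 2, update dist[i][j] ← min(dist[i][j], dist[i][k] + dist[k][j]). The final matrix gives, for each (i, j), the minimum total weight of any directed path from i to j (possibly empty when i = j).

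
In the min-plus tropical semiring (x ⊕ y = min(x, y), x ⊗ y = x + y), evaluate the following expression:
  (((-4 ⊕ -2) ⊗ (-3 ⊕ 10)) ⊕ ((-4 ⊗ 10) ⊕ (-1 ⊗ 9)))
(((-4 ⊕ -2) ⊗ (-3 ⊕ 10)) ⊕ ((-4 ⊗ 10) ⊕ (-1 ⊗ 9))) = -7

Expand innermost to outermost. Recall ⊕ takes the minimum of its arguments and ⊗ takes their sum. Working out the expression (((-4 ⊕ -2) ⊗ (-3 ⊕ 10)) ⊕ ((-4 ⊗ 10) ⊕ (-1 ⊗ 9))) gives -7.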